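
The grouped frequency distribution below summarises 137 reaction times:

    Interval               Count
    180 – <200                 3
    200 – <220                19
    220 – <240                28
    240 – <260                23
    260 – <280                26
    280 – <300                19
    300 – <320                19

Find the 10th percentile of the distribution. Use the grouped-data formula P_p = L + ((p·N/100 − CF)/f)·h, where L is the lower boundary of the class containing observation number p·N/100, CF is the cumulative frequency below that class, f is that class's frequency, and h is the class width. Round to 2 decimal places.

211.26

N = 137; target position k = 10/100 · 137 = 13.7.
Cumulative frequencies: 3, 22, 50, 73, 99, 118, 137.
Observation 13.7 falls in the class 200 – <220.
L = 200, CF = 3, f = 19, h = 20.
P10 = 200 + ((13.7 − 3)/19)·20 = 200 + 11.2632 = 211.263.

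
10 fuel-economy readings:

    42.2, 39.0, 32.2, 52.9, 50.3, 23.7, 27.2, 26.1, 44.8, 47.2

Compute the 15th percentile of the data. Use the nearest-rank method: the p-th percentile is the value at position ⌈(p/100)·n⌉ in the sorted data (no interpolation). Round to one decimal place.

26.1

Sorted: 23.7, 26.1, 27.2, 32.2, 39.0, 42.2, 44.8, 47.2, 50.3, 52.9.
n = 10.
Position = ⌈15/100 · 10⌉ = ⌈1.5⌉ = 2.
The value at rank 2 is 26.1.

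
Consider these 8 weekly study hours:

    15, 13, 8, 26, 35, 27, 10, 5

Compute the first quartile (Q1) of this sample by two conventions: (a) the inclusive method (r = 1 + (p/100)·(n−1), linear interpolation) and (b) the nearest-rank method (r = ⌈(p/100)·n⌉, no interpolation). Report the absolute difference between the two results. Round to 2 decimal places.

1.50

Sorted: 5, 8, 10, 13, 15, 26, 27, 35.
n = 8.
(a) r = 2.75; between ranks 2 (8) and 3 (10): 9.5.
(b) the nearest-rank method: rank 2 → 8.
|9.5 − 8| = 1.5.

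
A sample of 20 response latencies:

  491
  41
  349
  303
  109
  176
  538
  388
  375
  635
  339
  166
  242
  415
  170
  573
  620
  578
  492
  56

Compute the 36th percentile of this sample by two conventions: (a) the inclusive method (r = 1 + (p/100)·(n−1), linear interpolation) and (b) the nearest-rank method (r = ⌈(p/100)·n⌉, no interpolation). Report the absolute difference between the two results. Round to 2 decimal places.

9.76

Sorted: 41, 56, 109, 166, 170, 176, 242, 303, 339, 349, 375, 388, 415, 491, 492, 538, 573, 578, 620, 635.
n = 20.
(a) r = 7.84; between ranks 7 (242) and 8 (303): 293.24.
(b) the nearest-rank method: rank 8 → 303.
|293.24 − 303| = 9.76.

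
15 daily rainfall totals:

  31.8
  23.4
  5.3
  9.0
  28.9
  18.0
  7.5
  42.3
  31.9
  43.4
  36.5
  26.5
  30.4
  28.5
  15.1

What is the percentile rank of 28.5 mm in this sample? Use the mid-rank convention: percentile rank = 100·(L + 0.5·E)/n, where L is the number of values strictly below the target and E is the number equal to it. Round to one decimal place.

50.0

Sorted: 5.3, 7.5, 9.0, 15.1, 18.0, 23.4, 26.5, 28.5, 28.9, 30.4, 31.8, 31.9, 36.5, 42.3, 43.4.
Count below 28.5: L = 7; count equal: E = 1; n = 15.
Percentile rank = 100·(7 + 0.5·1)/15 = 100·7.5/15 = 50.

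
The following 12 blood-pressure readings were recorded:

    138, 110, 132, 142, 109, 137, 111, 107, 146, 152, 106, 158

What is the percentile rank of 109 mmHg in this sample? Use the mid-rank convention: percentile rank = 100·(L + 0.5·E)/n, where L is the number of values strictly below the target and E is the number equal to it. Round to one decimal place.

20.8

Sorted: 106, 107, 109, 110, 111, 132, 137, 138, 142, 146, 152, 158.
Count below 109: L = 2; count equal: E = 1; n = 12.
Percentile rank = 100·(2 + 0.5·1)/12 = 100·2.5/12 = 20.83.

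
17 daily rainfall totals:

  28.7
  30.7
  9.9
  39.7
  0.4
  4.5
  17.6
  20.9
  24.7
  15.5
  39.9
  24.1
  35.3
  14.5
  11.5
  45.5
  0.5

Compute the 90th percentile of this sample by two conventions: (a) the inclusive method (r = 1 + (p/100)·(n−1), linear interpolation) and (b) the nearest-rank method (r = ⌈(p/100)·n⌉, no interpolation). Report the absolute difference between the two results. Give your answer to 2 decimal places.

0.12

Sorted: 0.4, 0.5, 4.5, 9.9, 11.5, 14.5, 15.5, 17.6, 20.9, 24.1, 24.7, 28.7, 30.7, 35.3, 39.7, 39.9, 45.5.
n = 17.
(a) r = 15.4; between ranks 15 (39.7) and 16 (39.9): 39.78.
(b) the nearest-rank method: rank 16 → 39.9.
|39.78 − 39.9| = 0.12.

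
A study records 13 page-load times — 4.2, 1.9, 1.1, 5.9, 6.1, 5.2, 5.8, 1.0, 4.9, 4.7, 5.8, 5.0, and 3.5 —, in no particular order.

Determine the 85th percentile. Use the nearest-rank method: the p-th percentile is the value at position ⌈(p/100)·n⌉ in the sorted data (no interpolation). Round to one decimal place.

5.9

Sorted: 1.0, 1.1, 1.9, 3.5, 4.2, 4.7, 4.9, 5.0, 5.2, 5.8, 5.8, 5.9, 6.1.
n = 13.
Position = ⌈85/100 · 13⌉ = ⌈11.05⌉ = 12.
The value at rank 12 is 5.9.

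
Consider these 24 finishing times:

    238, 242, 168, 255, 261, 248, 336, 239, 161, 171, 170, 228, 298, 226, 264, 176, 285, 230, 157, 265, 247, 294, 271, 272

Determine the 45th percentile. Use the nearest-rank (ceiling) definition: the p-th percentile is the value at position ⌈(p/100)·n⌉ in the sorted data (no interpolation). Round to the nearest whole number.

239

Sorted: 157, 161, 168, 170, 171, 176, 226, 228, 230, 238, 239, 242, 247, 248, 255, 261, 264, 265, 271, 272, 285, 294, 298, 336.
n = 24.
Position = ⌈45/100 · 24⌉ = ⌈10.8⌉ = 11.
The value at rank 11 is 239.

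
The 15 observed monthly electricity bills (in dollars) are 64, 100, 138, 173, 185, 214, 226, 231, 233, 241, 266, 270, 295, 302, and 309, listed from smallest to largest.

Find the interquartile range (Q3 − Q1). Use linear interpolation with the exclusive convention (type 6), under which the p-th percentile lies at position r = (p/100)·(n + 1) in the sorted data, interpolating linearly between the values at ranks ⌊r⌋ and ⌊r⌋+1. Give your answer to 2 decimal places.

97.00

n = 15.
P25: r = 4 (integer) → 173.
P75: r = 12 (integer) → 270.
Difference: 270 − 173 = 97.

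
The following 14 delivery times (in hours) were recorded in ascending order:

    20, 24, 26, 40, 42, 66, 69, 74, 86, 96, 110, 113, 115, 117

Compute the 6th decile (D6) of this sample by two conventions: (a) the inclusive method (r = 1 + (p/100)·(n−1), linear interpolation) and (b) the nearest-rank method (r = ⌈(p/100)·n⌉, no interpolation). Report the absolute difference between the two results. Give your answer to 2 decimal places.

2.40

n = 14.
(a) r = 8.8; between ranks 8 (74) and 9 (86): 83.6.
(b) the nearest-rank method: rank 9 → 86.
|83.6 − 86| = 2.4.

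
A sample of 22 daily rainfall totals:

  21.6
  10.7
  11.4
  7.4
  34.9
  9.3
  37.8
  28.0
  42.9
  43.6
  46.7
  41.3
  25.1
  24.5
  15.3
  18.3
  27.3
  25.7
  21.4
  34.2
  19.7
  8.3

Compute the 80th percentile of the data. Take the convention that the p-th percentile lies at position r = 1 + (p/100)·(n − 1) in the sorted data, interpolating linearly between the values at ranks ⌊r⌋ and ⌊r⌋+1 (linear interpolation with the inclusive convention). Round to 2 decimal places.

37.22

Sorted: 7.4, 8.3, 9.3, 10.7, 11.4, 15.3, 18.3, 19.7, 21.4, 21.6, 24.5, 25.1, 25.7, 27.3, 28.0, 34.2, 34.9, 37.8, 41.3, 42.9, 43.6, 46.7.
n = 22.
r = 1 + (80/100)·(22 − 1) = 1 + 16.8 = 17.8.
Rank 17 is 34.9 and rank 18 is 37.8.
Interpolate: 34.9 + 0.8·(37.8 − 34.9) = 34.9 + 0.8·2.9 = 37.22.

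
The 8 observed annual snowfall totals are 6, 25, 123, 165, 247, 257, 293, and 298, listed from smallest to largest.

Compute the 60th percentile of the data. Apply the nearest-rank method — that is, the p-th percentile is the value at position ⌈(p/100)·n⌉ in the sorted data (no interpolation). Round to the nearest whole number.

247

n = 8.
Position = ⌈60/100 · 8⌉ = ⌈4.8⌉ = 5.
The value at rank 5 is 247.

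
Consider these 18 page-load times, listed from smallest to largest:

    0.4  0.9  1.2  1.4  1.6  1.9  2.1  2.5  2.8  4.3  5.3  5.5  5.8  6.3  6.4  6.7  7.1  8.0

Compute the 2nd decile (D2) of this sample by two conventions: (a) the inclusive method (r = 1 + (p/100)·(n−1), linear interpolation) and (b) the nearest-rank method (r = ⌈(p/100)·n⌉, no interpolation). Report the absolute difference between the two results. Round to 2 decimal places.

n = 18.
(a) r = 4.4; between ranks 4 (1.4) and 5 (1.6): 1.48.
(b) the nearest-rank method: rank 4 → 1.4.
|1.48 − 1.4| = 0.08.

0.08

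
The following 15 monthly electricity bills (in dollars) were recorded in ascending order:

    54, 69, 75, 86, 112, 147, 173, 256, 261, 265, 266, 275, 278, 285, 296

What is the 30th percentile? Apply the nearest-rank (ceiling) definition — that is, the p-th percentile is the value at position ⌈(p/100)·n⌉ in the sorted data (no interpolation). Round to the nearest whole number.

n = 15.
Position = ⌈30/100 · 15⌉ = ⌈4.5⌉ = 5.
The value at rank 5 is 112.

112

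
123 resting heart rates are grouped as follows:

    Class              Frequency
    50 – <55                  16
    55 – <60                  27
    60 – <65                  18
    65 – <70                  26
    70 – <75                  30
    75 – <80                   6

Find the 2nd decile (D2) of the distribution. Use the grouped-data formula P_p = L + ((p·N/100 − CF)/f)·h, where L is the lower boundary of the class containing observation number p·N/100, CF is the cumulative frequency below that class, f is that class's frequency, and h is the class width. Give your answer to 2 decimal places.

56.59

N = 123; target position k = 20/100 · 123 = 24.6.
Cumulative frequencies: 16, 43, 61, 87, 117, 123.
Observation 24.6 falls in the class 55 – <60.
L = 55, CF = 16, f = 27, h = 5.
P20 = 55 + ((24.6 − 16)/27)·5 = 55 + 1.59259 = 56.5926.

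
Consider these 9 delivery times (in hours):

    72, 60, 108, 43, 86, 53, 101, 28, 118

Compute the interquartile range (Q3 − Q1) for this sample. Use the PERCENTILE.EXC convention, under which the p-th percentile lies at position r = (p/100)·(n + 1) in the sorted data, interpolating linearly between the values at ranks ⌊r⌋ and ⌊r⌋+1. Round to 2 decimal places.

56.50

Sorted: 28, 43, 53, 60, 72, 86, 101, 108, 118.
n = 9.
P25: r = 2.5; ranks 2–3 are 43, 53; interpolating gives 48.
P75: r = 7.5; ranks 7–8 are 101, 108; interpolating gives 104.5.
Difference: 104.5 − 48 = 56.5.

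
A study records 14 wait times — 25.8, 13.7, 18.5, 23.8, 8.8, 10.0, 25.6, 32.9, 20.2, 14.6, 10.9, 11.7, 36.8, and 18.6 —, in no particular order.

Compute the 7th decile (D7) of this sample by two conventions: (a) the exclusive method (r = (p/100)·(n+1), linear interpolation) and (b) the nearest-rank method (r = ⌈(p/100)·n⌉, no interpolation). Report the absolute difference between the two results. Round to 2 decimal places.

0.90

Sorted: 8.8, 10.0, 10.9, 11.7, 13.7, 14.6, 18.5, 18.6, 20.2, 23.8, 25.6, 25.8, 32.9, 36.8.
n = 14.
(a) r = 10.5; between ranks 10 (23.8) and 11 (25.6): 24.7.
(b) the nearest-rank method: rank 10 → 23.8.
|24.7 − 23.8| = 0.9.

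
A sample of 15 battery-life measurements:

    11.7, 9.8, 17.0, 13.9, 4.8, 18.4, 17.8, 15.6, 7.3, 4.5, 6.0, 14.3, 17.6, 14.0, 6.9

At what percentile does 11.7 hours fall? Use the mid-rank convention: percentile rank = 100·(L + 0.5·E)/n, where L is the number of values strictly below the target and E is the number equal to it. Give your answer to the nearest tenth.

43.3

Sorted: 4.5, 4.8, 6.0, 6.9, 7.3, 9.8, 11.7, 13.9, 14.0, 14.3, 15.6, 17.0, 17.6, 17.8, 18.4.
Count below 11.7: L = 6; count equal: E = 1; n = 15.
Percentile rank = 100·(6 + 0.5·1)/15 = 100·6.5/15 = 43.33.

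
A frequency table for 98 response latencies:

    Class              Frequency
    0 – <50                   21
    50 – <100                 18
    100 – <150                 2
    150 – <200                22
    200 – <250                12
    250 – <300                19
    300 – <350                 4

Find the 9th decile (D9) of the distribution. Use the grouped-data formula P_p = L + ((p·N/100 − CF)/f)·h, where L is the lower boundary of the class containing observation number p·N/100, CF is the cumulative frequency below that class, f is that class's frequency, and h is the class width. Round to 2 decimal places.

284.74

N = 98; target position k = 90/100 · 98 = 88.2.
Cumulative frequencies: 21, 39, 41, 63, 75, 94, 98.
Observation 88.2 falls in the class 250 – <300.
L = 250, CF = 75, f = 19, h = 50.
P90 = 250 + ((88.2 − 75)/19)·50 = 250 + 34.7368 = 284.737.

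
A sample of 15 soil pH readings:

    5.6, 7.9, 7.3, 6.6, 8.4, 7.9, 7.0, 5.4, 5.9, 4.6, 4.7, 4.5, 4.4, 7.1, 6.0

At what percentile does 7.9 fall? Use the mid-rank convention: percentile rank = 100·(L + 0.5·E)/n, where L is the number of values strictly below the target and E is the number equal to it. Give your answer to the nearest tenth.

86.7

Sorted: 4.4, 4.5, 4.6, 4.7, 5.4, 5.6, 5.9, 6.0, 6.6, 7.0, 7.1, 7.3, 7.9, 7.9, 8.4.
Count below 7.9: L = 12; count equal: E = 2; n = 15.
Percentile rank = 100·(12 + 0.5·2)/15 = 100·13/15 = 86.67.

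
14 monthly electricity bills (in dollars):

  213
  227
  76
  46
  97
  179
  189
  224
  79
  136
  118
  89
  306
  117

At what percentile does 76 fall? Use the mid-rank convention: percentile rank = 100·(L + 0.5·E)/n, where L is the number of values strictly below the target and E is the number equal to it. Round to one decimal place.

Sorted: 46, 76, 79, 89, 97, 117, 118, 136, 179, 189, 213, 224, 227, 306.
Count below 76: L = 1; count equal: E = 1; n = 14.
Percentile rank = 100·(1 + 0.5·1)/14 = 100·1.5/14 = 10.71.

10.7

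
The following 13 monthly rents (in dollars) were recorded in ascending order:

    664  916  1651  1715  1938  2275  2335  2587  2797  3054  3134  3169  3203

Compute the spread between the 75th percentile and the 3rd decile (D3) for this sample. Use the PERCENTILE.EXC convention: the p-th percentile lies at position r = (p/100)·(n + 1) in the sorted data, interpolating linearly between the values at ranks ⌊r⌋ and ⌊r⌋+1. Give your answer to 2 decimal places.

n = 13.
P30: r = 4.2; ranks 4–5 are 1715, 1938; interpolating gives 1759.6.
P75: r = 10.5; ranks 10–11 are 3054, 3134; interpolating gives 3094.
Difference: 3094 − 1759.6 = 1334.4.

1334.40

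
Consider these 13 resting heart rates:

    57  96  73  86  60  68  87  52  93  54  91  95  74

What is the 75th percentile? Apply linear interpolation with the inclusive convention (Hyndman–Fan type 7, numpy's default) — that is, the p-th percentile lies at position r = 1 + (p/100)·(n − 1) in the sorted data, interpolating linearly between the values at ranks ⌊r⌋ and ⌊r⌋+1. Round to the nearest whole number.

91

Sorted: 52, 54, 57, 60, 68, 73, 74, 86, 87, 91, 93, 95, 96.
n = 13.
r = 1 + (75/100)·(13 − 1) = 1 + 9 = 10.
r is an integer, so P75 is the value at rank 10: 91.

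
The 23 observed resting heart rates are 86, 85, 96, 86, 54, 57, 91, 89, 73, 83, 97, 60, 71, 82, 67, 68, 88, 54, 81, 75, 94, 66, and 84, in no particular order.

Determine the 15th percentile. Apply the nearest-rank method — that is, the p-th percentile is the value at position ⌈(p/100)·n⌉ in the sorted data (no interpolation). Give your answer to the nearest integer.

60

Sorted: 54, 54, 57, 60, 66, 67, 68, 71, 73, 75, 81, 82, 83, 84, 85, 86, 86, 88, 89, 91, 94, 96, 97.
n = 23.
Position = ⌈15/100 · 23⌉ = ⌈3.45⌉ = 4.
The value at rank 4 is 60.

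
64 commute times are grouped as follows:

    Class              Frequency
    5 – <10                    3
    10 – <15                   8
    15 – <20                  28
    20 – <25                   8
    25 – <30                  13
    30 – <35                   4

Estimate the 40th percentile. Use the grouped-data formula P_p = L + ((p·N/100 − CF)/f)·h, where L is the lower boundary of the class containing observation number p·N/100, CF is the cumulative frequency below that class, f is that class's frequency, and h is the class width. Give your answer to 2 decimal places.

17.61

N = 64; target position k = 40/100 · 64 = 25.6.
Cumulative frequencies: 3, 11, 39, 47, 60, 64.
Observation 25.6 falls in the class 15 – <20.
L = 15, CF = 11, f = 28, h = 5.
P40 = 15 + ((25.6 − 11)/28)·5 = 15 + 2.60714 = 17.6071.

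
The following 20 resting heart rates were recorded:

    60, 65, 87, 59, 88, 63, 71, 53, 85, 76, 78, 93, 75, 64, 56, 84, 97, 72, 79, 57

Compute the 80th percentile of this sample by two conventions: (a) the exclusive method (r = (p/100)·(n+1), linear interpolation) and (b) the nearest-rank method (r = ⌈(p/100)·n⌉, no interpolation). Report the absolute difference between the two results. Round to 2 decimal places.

Sorted: 53, 56, 57, 59, 60, 63, 64, 65, 71, 72, 75, 76, 78, 79, 84, 85, 87, 88, 93, 97.
n = 20.
(a) r = 16.8; between ranks 16 (85) and 17 (87): 86.6.
(b) the nearest-rank method: rank 16 → 85.
|86.6 − 85| = 1.6.

1.60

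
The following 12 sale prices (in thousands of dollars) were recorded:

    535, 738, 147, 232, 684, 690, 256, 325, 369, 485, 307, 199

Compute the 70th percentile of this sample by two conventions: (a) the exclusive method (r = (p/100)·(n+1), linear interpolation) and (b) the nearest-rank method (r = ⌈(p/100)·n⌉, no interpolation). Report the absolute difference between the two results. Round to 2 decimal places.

14.90

Sorted: 147, 199, 232, 256, 307, 325, 369, 485, 535, 684, 690, 738.
n = 12.
(a) r = 9.1; between ranks 9 (535) and 10 (684): 549.9.
(b) the nearest-rank method: rank 9 → 535.
|549.9 − 535| = 14.9.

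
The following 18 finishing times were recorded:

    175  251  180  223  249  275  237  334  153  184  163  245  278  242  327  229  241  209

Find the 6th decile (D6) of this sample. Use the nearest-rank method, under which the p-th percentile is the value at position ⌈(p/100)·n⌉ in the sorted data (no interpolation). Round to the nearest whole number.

242

Sorted: 153, 163, 175, 180, 184, 209, 223, 229, 237, 241, 242, 245, 249, 251, 275, 278, 327, 334.
n = 18.
Position = ⌈60/100 · 18⌉ = ⌈10.8⌉ = 11.
The value at rank 11 is 242.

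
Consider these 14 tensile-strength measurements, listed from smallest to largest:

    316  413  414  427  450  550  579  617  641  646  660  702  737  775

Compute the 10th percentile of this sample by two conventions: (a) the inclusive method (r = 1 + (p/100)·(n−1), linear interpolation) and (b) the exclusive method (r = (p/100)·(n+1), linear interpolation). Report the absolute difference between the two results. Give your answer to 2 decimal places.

n = 14.
(a) r = 2.3; between ranks 2 (413) and 3 (414): 413.3.
(b) r = 1.5; between ranks 1 (316) and 2 (413): 364.5.
|413.3 − 364.5| = 48.8.

48.80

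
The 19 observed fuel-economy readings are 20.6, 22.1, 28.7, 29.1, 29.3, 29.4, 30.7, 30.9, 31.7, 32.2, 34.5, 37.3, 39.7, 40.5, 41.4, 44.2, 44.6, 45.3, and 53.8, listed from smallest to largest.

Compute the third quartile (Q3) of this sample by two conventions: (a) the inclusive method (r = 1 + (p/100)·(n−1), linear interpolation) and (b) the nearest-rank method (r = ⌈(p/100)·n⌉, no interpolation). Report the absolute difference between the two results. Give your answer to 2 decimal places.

0.45

n = 19.
(a) r = 14.5; between ranks 14 (40.5) and 15 (41.4): 40.95.
(b) the nearest-rank method: rank 15 → 41.4.
|40.95 − 41.4| = 0.45.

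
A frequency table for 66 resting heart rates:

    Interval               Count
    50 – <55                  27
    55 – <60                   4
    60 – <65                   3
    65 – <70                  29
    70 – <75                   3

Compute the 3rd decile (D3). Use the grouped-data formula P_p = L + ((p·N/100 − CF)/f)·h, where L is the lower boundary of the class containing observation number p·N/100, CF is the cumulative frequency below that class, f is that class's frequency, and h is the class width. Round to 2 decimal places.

53.67

N = 66; target position k = 30/100 · 66 = 19.8.
Cumulative frequencies: 27, 31, 34, 63, 66.
Observation 19.8 falls in the class 50 – <55.
L = 50, CF = 0, f = 27, h = 5.
P30 = 50 + ((19.8 − 0)/27)·5 = 50 + 3.66667 = 53.6667.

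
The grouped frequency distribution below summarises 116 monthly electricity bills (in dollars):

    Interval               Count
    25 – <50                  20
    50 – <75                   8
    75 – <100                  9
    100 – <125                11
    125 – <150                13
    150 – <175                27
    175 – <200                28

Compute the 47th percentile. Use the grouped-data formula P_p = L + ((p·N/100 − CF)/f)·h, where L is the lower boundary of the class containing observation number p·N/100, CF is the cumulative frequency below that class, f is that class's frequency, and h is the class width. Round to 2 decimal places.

N = 116; target position k = 47/100 · 116 = 54.52.
Cumulative frequencies: 20, 28, 37, 48, 61, 88, 116.
Observation 54.52 falls in the class 125 – <150.
L = 125, CF = 48, f = 13, h = 25.
P47 = 125 + ((54.52 − 48)/13)·25 = 125 + 12.5385 = 137.538.

137.54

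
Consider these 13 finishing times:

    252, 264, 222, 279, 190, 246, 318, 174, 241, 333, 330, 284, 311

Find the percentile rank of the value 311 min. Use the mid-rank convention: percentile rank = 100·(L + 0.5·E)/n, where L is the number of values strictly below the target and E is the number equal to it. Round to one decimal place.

Sorted: 174, 190, 222, 241, 246, 252, 264, 279, 284, 311, 318, 330, 333.
Count below 311: L = 9; count equal: E = 1; n = 13.
Percentile rank = 100·(9 + 0.5·1)/13 = 100·9.5/13 = 73.08.

73.1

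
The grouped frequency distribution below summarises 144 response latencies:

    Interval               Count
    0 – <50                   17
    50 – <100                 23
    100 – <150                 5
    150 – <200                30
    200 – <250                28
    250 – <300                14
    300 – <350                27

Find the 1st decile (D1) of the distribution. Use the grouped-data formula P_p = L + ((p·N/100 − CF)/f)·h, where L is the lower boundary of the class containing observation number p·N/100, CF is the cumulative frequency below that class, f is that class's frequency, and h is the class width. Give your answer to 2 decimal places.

42.35

N = 144; target position k = 10/100 · 144 = 14.4.
Cumulative frequencies: 17, 40, 45, 75, 103, 117, 144.
Observation 14.4 falls in the class 0 – <50.
L = 0, CF = 0, f = 17, h = 50.
P10 = 0 + ((14.4 − 0)/17)·50 = 0 + 42.3529 = 42.3529.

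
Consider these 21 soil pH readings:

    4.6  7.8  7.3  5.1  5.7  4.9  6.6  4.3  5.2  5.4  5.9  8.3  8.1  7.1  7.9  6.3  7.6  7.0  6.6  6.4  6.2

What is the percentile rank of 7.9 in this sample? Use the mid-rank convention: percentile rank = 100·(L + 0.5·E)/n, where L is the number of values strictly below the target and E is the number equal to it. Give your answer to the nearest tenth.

88.1

Sorted: 4.3, 4.6, 4.9, 5.1, 5.2, 5.4, 5.7, 5.9, 6.2, 6.3, 6.4, 6.6, 6.6, 7.0, 7.1, 7.3, 7.6, 7.8, 7.9, 8.1, 8.3.
Count below 7.9: L = 18; count equal: E = 1; n = 21.
Percentile rank = 100·(18 + 0.5·1)/21 = 100·18.5/21 = 88.1.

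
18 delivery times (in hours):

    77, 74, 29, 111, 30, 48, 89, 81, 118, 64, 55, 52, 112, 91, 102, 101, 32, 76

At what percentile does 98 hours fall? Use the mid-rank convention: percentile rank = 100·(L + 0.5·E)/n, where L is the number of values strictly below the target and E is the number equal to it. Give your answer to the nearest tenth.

Sorted: 29, 30, 32, 48, 52, 55, 64, 74, 76, 77, 81, 89, 91, 101, 102, 111, 112, 118.
Count below 98: L = 13; count equal: E = 0; n = 18.
Percentile rank = 100·(13 + 0.5·0)/18 = 100·13/18 = 72.22.

72.2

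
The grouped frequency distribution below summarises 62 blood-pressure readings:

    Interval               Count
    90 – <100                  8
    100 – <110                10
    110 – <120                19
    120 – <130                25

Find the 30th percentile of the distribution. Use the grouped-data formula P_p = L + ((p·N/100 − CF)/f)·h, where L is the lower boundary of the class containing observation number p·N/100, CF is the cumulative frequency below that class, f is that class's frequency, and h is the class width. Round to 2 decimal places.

110.32

N = 62; target position k = 30/100 · 62 = 18.6.
Cumulative frequencies: 8, 18, 37, 62.
Observation 18.6 falls in the class 110 – <120.
L = 110, CF = 18, f = 19, h = 10.
P30 = 110 + ((18.6 − 18)/19)·10 = 110 + 0.315789 = 110.316.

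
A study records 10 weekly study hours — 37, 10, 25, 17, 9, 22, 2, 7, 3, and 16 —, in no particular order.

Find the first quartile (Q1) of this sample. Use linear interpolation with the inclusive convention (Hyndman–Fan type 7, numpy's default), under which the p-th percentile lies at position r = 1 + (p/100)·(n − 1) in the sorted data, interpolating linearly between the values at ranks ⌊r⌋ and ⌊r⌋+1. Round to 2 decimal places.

7.50

Sorted: 2, 3, 7, 9, 10, 16, 17, 22, 25, 37.
n = 10.
r = 1 + (25/100)·(10 − 1) = 1 + 2.25 = 3.25.
Rank 3 is 7 and rank 4 is 9.
Interpolate: 7 + 0.25·(9 − 7) = 7 + 0.25·2 = 7.5.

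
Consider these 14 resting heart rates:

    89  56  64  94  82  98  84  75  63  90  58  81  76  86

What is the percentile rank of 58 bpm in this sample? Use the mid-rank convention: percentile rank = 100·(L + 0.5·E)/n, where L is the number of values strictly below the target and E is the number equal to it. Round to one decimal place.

10.7

Sorted: 56, 58, 63, 64, 75, 76, 81, 82, 84, 86, 89, 90, 94, 98.
Count below 58: L = 1; count equal: E = 1; n = 14.
Percentile rank = 100·(1 + 0.5·1)/14 = 100·1.5/14 = 10.71.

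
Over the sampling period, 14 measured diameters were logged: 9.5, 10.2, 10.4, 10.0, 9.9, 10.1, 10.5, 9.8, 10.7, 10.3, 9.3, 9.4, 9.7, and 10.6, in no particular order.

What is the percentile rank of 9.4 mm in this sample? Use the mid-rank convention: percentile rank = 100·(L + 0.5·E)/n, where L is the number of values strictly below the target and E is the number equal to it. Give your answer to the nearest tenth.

Sorted: 9.3, 9.4, 9.5, 9.7, 9.8, 9.9, 10.0, 10.1, 10.2, 10.3, 10.4, 10.5, 10.6, 10.7.
Count below 9.4: L = 1; count equal: E = 1; n = 14.
Percentile rank = 100·(1 + 0.5·1)/14 = 100·1.5/14 = 10.71.

10.7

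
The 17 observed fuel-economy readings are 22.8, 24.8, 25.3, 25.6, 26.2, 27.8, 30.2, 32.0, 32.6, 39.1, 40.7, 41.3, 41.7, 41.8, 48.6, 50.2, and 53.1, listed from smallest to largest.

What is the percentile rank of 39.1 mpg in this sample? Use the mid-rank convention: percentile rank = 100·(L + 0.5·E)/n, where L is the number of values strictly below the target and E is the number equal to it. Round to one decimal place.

55.9

Count below 39.1: L = 9; count equal: E = 1; n = 17.
Percentile rank = 100·(9 + 0.5·1)/17 = 100·9.5/17 = 55.88.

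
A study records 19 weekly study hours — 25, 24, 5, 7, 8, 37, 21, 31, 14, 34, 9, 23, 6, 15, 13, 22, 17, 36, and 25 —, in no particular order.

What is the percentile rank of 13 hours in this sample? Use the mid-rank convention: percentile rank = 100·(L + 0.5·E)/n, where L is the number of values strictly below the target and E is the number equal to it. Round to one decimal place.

28.9

Sorted: 5, 6, 7, 8, 9, 13, 14, 15, 17, 21, 22, 23, 24, 25, 25, 31, 34, 36, 37.
Count below 13: L = 5; count equal: E = 1; n = 19.
Percentile rank = 100·(5 + 0.5·1)/19 = 100·5.5/19 = 28.95.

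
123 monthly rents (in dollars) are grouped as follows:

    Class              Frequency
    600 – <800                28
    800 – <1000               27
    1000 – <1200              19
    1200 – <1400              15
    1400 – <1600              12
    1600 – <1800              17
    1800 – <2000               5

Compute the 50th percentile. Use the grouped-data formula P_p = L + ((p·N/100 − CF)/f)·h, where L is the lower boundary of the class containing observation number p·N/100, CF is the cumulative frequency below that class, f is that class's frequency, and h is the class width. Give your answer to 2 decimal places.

N = 123; target position k = 50/100 · 123 = 61.5.
Cumulative frequencies: 28, 55, 74, 89, 101, 118, 123.
Observation 61.5 falls in the class 1000 – <1200.
L = 1000, CF = 55, f = 19, h = 200.
P50 = 1000 + ((61.5 − 55)/19)·200 = 1000 + 68.4211 = 1068.42.

1068.42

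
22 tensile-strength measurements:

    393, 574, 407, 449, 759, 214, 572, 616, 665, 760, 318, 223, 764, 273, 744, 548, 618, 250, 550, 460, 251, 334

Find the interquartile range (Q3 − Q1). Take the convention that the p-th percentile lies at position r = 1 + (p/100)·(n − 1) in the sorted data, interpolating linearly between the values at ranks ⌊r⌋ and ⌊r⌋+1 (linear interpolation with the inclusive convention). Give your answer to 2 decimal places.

Sorted: 214, 223, 250, 251, 273, 318, 334, 393, 407, 449, 460, 548, 550, 572, 574, 616, 618, 665, 744, 759, 760, 764.
n = 22.
P25: r = 6.25; ranks 6–7 are 318, 334; interpolating gives 322.
P75: r = 16.75; ranks 16–17 are 616, 618; interpolating gives 617.5.
Difference: 617.5 − 322 = 295.5.

295.50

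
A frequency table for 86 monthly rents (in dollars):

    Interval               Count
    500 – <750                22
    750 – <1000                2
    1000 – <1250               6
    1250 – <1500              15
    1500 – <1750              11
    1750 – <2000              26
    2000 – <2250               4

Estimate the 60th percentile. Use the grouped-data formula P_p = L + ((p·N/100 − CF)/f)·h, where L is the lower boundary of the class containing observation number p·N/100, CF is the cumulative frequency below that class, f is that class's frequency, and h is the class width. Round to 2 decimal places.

N = 86; target position k = 60/100 · 86 = 51.6.
Cumulative frequencies: 22, 24, 30, 45, 56, 82, 86.
Observation 51.6 falls in the class 1500 – <1750.
L = 1500, CF = 45, f = 11, h = 250.
P60 = 1500 + ((51.6 − 45)/11)·250 = 1500 + 150 = 1650.

1650.00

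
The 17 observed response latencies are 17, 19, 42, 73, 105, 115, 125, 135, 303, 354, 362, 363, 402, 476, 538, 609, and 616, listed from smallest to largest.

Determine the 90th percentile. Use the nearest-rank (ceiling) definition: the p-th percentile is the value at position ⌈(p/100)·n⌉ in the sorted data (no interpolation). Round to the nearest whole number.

609

n = 17.
Position = ⌈90/100 · 17⌉ = ⌈15.3⌉ = 16.
The value at rank 16 is 609.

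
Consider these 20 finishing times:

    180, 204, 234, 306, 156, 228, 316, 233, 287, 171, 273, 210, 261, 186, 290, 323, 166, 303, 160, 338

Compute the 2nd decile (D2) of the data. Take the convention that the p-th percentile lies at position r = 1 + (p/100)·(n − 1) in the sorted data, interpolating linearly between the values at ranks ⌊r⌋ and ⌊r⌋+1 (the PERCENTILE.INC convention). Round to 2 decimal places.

Sorted: 156, 160, 166, 171, 180, 186, 204, 210, 228, 233, 234, 261, 273, 287, 290, 303, 306, 316, 323, 338.
n = 20.
r = 1 + (20/100)·(20 − 1) = 1 + 3.8 = 4.8.
Rank 4 is 171 and rank 5 is 180.
Interpolate: 171 + 0.8·(180 − 171) = 171 + 0.8·9 = 178.2.

178.20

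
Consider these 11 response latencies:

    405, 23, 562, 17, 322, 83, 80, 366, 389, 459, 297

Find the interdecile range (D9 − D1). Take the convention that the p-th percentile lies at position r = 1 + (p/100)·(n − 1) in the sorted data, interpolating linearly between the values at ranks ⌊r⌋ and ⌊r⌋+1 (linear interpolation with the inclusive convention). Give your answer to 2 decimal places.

Sorted: 17, 23, 80, 83, 297, 322, 366, 389, 405, 459, 562.
n = 11.
P10: r = 2 (integer) → 23.
P90: r = 10 (integer) → 459.
Difference: 459 − 23 = 436.

436.00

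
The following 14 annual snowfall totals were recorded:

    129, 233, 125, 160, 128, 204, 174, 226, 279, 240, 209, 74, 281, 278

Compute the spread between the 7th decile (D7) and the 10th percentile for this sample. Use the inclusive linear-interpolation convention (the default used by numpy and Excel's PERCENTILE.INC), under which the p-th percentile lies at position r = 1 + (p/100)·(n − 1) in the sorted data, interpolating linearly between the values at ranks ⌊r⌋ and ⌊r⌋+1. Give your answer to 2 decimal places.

107.80

Sorted: 74, 125, 128, 129, 160, 174, 204, 209, 226, 233, 240, 278, 279, 281.
n = 14.
P10: r = 2.3; ranks 2–3 are 125, 128; interpolating gives 125.9.
P70: r = 10.1; ranks 10–11 are 233, 240; interpolating gives 233.7.
Difference: 233.7 − 125.9 = 107.8.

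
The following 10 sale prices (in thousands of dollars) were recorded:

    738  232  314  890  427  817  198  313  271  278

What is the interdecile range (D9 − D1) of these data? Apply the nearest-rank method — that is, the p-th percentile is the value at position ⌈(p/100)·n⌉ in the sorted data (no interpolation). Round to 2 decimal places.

Sorted: 198, 232, 271, 278, 313, 314, 427, 738, 817, 890.
n = 10.
P10: rank ⌈10/100·10⌉ = 1 → 198.
P90: rank ⌈90/100·10⌉ = 9 → 817.
Difference: 817 − 198 = 619.

619.00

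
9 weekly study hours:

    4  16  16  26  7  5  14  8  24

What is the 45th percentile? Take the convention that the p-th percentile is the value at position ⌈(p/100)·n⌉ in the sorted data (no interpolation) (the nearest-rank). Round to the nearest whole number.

14

Sorted: 4, 5, 7, 8, 14, 16, 16, 24, 26.
n = 9.
Position = ⌈45/100 · 9⌉ = ⌈4.05⌉ = 5.
The value at rank 5 is 14.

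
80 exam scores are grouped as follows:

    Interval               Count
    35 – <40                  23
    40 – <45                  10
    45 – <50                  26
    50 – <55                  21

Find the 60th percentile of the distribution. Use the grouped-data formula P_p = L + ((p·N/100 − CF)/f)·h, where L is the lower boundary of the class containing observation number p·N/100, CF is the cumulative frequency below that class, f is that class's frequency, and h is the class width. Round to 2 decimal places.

N = 80; target position k = 60/100 · 80 = 48.
Cumulative frequencies: 23, 33, 59, 80.
Observation 48 falls in the class 45 – <50.
L = 45, CF = 33, f = 26, h = 5.
P60 = 45 + ((48 − 33)/26)·5 = 45 + 2.88462 = 47.8846.

47.88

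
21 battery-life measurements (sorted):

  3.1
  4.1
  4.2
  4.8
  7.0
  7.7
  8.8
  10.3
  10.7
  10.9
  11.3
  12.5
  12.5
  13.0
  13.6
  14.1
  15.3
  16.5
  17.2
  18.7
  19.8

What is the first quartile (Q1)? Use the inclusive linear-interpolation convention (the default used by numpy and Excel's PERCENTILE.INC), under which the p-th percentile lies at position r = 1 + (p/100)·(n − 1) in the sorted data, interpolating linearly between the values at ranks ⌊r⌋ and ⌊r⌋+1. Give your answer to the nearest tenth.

7.7

n = 21.
r = 1 + (25/100)·(21 − 1) = 1 + 5 = 6.
r is an integer, so P25 is the value at rank 6: 7.7.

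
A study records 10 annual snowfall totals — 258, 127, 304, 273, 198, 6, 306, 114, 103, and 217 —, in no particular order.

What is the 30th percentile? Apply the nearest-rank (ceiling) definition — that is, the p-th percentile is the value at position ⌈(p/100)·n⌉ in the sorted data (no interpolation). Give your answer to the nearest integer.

Sorted: 6, 103, 114, 127, 198, 217, 258, 273, 304, 306.
n = 10.
Position = ⌈30/100 · 10⌉ = ⌈3⌉ = 3.
The value at rank 3 is 114.

114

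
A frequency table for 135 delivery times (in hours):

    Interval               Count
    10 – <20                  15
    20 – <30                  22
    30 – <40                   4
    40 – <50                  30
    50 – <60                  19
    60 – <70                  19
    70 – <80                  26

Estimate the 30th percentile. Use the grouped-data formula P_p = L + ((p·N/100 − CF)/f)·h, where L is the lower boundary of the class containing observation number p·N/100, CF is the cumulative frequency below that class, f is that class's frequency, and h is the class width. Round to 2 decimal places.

38.75

N = 135; target position k = 30/100 · 135 = 40.5.
Cumulative frequencies: 15, 37, 41, 71, 90, 109, 135.
Observation 40.5 falls in the class 30 – <40.
L = 30, CF = 37, f = 4, h = 10.
P30 = 30 + ((40.5 − 37)/4)·10 = 30 + 8.75 = 38.75.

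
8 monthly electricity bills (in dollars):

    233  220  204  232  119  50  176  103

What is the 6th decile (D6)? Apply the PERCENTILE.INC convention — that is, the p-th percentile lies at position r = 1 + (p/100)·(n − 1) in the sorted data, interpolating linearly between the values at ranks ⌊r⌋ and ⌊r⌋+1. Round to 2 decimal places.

Sorted: 50, 103, 119, 176, 204, 220, 232, 233.
n = 8.
r = 1 + (60/100)·(8 − 1) = 1 + 4.2 = 5.2.
Rank 5 is 204 and rank 6 is 220.
Interpolate: 204 + 0.2·(220 − 204) = 204 + 0.2·16 = 207.2.

207.20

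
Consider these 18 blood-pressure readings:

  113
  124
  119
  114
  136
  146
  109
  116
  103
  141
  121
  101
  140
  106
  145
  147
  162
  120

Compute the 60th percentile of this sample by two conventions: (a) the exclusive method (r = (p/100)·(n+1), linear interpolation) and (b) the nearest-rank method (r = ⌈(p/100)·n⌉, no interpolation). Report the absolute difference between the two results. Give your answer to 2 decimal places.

Sorted: 101, 103, 106, 109, 113, 114, 116, 119, 120, 121, 124, 136, 140, 141, 145, 146, 147, 162.
n = 18.
(a) r = 11.4; between ranks 11 (124) and 12 (136): 128.8.
(b) the nearest-rank method: rank 11 → 124.
|128.8 − 124| = 4.8.

4.80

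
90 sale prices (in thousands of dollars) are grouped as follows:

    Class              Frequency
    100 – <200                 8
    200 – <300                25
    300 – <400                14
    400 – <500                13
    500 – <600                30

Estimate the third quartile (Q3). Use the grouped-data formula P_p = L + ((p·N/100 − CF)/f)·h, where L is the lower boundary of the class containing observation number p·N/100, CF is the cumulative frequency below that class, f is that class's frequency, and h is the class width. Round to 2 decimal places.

525.00

N = 90; target position k = 75/100 · 90 = 67.5.
Cumulative frequencies: 8, 33, 47, 60, 90.
Observation 67.5 falls in the class 500 – <600.
L = 500, CF = 60, f = 30, h = 100.
P75 = 500 + ((67.5 − 60)/30)·100 = 500 + 25 = 525.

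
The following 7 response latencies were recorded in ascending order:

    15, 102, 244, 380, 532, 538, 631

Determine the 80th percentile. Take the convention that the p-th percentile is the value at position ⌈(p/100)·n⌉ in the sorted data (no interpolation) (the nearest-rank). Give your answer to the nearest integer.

538

n = 7.
Position = ⌈80/100 · 7⌉ = ⌈5.6⌉ = 6.
The value at rank 6 is 538.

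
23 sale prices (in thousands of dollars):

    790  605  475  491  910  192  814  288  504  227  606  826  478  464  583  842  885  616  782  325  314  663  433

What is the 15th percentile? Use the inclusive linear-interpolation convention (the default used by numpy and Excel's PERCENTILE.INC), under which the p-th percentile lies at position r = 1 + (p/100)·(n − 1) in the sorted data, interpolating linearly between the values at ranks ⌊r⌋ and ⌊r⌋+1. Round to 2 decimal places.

Sorted: 192, 227, 288, 314, 325, 433, 464, 475, 478, 491, 504, 583, 605, 606, 616, 663, 782, 790, 814, 826, 842, 885, 910.
n = 23.
r = 1 + (15/100)·(23 − 1) = 1 + 3.3 = 4.3.
Rank 4 is 314 and rank 5 is 325.
Interpolate: 314 + 0.3·(325 − 314) = 314 + 0.3·11 = 317.3.

317.30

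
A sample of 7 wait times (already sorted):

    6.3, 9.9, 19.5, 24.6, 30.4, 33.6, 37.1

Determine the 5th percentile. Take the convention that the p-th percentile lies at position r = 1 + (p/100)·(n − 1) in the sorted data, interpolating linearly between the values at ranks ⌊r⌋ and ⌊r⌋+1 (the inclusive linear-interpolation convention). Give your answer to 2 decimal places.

7.38

n = 7.
r = 1 + (5/100)·(7 − 1) = 1 + 0.3 = 1.3.
Rank 1 is 6.3 and rank 2 is 9.9.
Interpolate: 6.3 + 0.3·(9.9 − 6.3) = 6.3 + 0.3·3.6 = 7.38.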